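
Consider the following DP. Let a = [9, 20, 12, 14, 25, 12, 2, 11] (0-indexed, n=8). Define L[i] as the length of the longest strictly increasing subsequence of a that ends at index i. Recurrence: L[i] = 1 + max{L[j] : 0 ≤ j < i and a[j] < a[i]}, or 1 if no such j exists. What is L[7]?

2

   i    0    1    2    3    4    5    6    7
a[i]    9   20   12   14   25   12    2   11
L[i]    1    2    2    3    4    2    1    2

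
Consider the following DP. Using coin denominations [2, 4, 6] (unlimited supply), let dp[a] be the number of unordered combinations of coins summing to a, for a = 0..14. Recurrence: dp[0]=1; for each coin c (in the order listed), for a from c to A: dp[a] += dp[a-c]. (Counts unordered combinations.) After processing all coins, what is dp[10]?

5

after  coin     0     1     2     3     4     5     6     7     8     9    10    11    12    13    14
          2     1     0     1     0     1     0     1     0     1     0     1     0     1     0     1
          4     1     0     1     0     2     0     2     0     3     0     3     0     4     0     4
          6     1     0     1     0     2     0     3     0     4     0     5     0     7     0     8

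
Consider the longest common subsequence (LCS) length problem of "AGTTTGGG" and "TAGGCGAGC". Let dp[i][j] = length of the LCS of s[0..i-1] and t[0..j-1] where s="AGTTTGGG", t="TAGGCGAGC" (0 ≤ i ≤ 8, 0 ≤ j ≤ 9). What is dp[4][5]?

2

   ''  T  A  G  G  C  G  A  G  C
''  0  0  0  0  0  0  0  0  0  0
 A  0  0  1  1  1  1  1  1  1  1
 G  0  0  1  2  2  2  2  2  2  2
 T  0  1  1  2  2  2  2  2  2  2
 T  0  1  1  2  2  2  2  2  2  2
 T  0  1  1  2  2  2  2  2  2  2
 G  0  1  1  2  3  3  3  3  3  3
 G  0  1  1  2  3  3  4  4  4  4
 G  0  1  1  2  3  3  4  4  5  5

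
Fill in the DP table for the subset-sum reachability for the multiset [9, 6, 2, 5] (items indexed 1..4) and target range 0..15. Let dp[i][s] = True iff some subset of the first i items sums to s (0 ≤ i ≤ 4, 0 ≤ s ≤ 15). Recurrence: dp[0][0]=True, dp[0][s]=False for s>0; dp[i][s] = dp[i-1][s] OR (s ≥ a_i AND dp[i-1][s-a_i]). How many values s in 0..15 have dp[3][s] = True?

i\s   0   1   2   3   4   5   6   7   8   9  10  11  12  13  14  15
  0   T   F   F   F   F   F   F   F   F   F   F   F   F   F   F   F
  1   T   F   F   F   F   F   F   F   F   T   F   F   F   F   F   F
  2   T   F   F   F   F   F   T   F   F   T   F   F   F   F   F   T
  3   T   F   T   F   F   F   T   F   T   T   F   T   F   F   F   T
  4   T   F   T   F   F   T   T   T   T   T   F   T   F   T   T   T

7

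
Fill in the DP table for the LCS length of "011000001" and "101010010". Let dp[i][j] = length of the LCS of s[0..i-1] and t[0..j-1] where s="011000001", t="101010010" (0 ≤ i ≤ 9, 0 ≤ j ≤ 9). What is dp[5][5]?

   ''  1  0  1  0  1  0  0  1  0
''  0  0  0  0  0  0  0  0  0  0
 0  0  0  1  1  1  1  1  1  1  1
 1  0  1  1  2  2  2  2  2  2  2
 1  0  1  1  2  2  3  3  3  3  3
 0  0  1  2  2  3  3  4  4  4  4
 0  0  1  2  2  3  3  4  5  5  5
 0  0  1  2  2  3  3  4  5  5  6
 0  0  1  2  2  3  3  4  5  5  6
 0  0  1  2  2  3  3  4  5  5  6
 1  0  1  2  3  3  4  4  5  6  6

3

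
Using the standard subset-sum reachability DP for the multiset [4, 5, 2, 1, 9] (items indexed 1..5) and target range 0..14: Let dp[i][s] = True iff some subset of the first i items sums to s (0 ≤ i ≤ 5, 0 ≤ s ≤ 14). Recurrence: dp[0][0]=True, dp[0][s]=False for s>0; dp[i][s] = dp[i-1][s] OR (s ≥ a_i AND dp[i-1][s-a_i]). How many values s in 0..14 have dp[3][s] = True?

8

i\s   0   1   2   3   4   5   6   7   8   9  10  11  12  13  14
  0   T   F   F   F   F   F   F   F   F   F   F   F   F   F   F
  1   T   F   F   F   T   F   F   F   F   F   F   F   F   F   F
  2   T   F   F   F   T   T   F   F   F   T   F   F   F   F   F
  3   T   F   T   F   T   T   T   T   F   T   F   T   F   F   F
  4   T   T   T   T   T   T   T   T   T   T   T   T   T   F   F
  5   T   T   T   T   T   T   T   T   T   T   T   T   T   T   T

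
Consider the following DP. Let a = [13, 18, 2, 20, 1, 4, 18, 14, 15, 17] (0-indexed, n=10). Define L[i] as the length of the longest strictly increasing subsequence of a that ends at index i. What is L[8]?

   i    0    1    2    3    4    5    6    7    8    9
a[i]   13   18    2   20    1    4   18   14   15   17
L[i]    1    2    1    3    1    2    3    3    4    5

4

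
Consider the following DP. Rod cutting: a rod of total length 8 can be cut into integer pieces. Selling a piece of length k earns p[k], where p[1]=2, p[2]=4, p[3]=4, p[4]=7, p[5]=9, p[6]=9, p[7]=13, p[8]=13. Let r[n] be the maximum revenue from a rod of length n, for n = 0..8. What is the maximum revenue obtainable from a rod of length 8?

   n    0    1    2    3    4    5    6    7    8
r[n]    0    2    4    6    8   10   12   14   16

16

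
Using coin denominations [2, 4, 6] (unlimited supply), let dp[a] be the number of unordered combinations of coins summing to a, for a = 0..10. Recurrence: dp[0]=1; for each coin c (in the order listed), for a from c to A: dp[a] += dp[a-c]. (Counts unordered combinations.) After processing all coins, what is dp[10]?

after  coin     0     1     2     3     4     5     6     7     8     9    10
          2     1     0     1     0     1     0     1     0     1     0     1
          4     1     0     1     0     2     0     2     0     3     0     3
          6     1     0     1     0     2     0     3     0     4     0     5

5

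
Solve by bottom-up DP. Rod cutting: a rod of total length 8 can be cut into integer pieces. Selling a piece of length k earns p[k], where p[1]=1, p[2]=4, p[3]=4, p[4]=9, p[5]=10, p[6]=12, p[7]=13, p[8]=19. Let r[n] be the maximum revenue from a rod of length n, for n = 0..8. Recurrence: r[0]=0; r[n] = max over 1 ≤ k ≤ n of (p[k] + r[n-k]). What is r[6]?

13

   n    0    1    2    3    4    5    6    7    8
r[n]    0    1    4    5    9   10   13   14   19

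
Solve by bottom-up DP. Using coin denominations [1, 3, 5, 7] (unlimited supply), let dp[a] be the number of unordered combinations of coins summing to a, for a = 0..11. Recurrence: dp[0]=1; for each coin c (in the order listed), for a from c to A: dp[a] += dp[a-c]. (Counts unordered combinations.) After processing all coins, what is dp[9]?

7

after  coin     0     1     2     3     4     5     6     7     8     9    10    11
          1     1     1     1     1     1     1     1     1     1     1     1     1
          3     1     1     1     2     2     2     3     3     3     4     4     4
          5     1     1     1     2     2     3     4     4     5     6     7     8
          7     1     1     1     2     2     3     4     5     6     7     9    10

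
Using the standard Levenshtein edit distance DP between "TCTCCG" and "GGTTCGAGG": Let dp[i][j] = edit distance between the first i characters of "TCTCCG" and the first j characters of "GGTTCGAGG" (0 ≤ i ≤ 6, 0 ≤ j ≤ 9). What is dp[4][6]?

   ''  G  G  T  T  C  G  A  G  G
''  0  1  2  3  4  5  6  7  8  9
 T  1  1  2  2  3  4  5  6  7  8
 C  2  2  2  3  3  3  4  5  6  7
 T  3  3  3  2  3  4  4  5  6  7
 C  4  4  4  3  3  3  4  5  6  7
 C  5  5  5  4  4  3  4  5  6  7
 G  6  5  5  5  5  4  3  4  5  6

4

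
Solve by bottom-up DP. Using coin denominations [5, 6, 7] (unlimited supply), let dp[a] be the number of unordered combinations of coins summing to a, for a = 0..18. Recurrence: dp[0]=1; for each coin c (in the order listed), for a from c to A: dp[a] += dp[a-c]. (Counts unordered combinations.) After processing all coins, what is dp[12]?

2

after  coin     0     1     2     3     4     5     6     7     8     9    10    11    12    13    14    15    16    17    18
          5     1     0     0     0     0     1     0     0     0     0     1     0     0     0     0     1     0     0     0
          6     1     0     0     0     0     1     1     0     0     0     1     1     1     0     0     1     1     1     1
          7     1     0     0     0     0     1     1     1     0     0     1     1     2     1     1     1     1     2     2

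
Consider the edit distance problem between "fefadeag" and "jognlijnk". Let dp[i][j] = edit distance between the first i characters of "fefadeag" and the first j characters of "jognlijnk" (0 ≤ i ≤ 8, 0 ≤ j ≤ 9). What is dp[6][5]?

6

   ''  j  o  g  n  l  i  j  n  k
''  0  1  2  3  4  5  6  7  8  9
 f  1  1  2  3  4  5  6  7  8  9
 e  2  2  2  3  4  5  6  7  8  9
 f  3  3  3  3  4  5  6  7  8  9
 a  4  4  4  4  4  5  6  7  8  9
 d  5  5  5  5  5  5  6  7  8  9
 e  6  6  6  6  6  6  6  7  8  9
 a  7  7  7  7  7  7  7  7  8  9
 g  8  8  8  7  8  8  8  8  8  9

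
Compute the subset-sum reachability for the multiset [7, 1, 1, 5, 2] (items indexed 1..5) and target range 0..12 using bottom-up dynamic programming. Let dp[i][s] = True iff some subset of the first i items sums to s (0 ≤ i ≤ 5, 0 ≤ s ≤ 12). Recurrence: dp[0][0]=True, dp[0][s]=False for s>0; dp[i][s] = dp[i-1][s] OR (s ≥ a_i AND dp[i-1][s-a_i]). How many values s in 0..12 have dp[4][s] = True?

9

i\s   0   1   2   3   4   5   6   7   8   9  10  11  12
  0   T   F   F   F   F   F   F   F   F   F   F   F   F
  1   T   F   F   F   F   F   F   T   F   F   F   F   F
  2   T   T   F   F   F   F   F   T   T   F   F   F   F
  3   T   T   T   F   F   F   F   T   T   T   F   F   F
  4   T   T   T   F   F   T   T   T   T   T   F   F   T
  5   T   T   T   T   T   T   T   T   T   T   T   T   T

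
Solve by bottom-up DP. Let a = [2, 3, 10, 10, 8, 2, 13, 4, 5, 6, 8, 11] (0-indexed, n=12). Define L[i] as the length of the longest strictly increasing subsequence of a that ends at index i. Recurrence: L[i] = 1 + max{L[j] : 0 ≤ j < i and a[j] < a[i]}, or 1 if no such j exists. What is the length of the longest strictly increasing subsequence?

   i    0    1    2    3    4    5    6    7    8    9   10   11
a[i]    2    3   10   10    8    2   13    4    5    6    8   11
L[i]    1    2    3    3    3    1    4    3    4    5    6    7

7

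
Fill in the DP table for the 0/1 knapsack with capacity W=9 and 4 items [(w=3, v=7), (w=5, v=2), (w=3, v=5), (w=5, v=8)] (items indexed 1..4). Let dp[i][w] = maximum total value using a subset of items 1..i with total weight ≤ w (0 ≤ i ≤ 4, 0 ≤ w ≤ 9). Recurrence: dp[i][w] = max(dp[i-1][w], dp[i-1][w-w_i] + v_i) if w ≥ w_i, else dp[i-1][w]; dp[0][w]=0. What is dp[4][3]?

i\w   0   1   2   3   4   5   6   7   8   9
  0   0   0   0   0   0   0   0   0   0   0
  1   0   0   0   7   7   7   7   7   7   7
  2   0   0   0   7   7   7   7   7   9   9
  3   0   0   0   7   7   7  12  12  12  12
  4   0   0   0   7   7   8  12  12  15  15

7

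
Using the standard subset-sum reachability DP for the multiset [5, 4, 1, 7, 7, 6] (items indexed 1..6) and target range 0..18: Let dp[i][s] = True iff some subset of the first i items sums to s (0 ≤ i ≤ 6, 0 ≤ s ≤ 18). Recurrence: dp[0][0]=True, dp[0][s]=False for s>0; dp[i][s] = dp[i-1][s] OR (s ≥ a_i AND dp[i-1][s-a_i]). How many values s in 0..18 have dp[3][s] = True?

i\s   0   1   2   3   4   5   6   7   8   9  10  11  12  13  14  15  16  17  18
  0   T   F   F   F   F   F   F   F   F   F   F   F   F   F   F   F   F   F   F
  1   T   F   F   F   F   T   F   F   F   F   F   F   F   F   F   F   F   F   F
  2   T   F   F   F   T   T   F   F   F   T   F   F   F   F   F   F   F   F   F
  3   T   T   F   F   T   T   T   F   F   T   T   F   F   F   F   F   F   F   F
  4   T   T   F   F   T   T   T   T   T   T   T   T   T   T   F   F   T   T   F
  5   T   T   F   F   T   T   T   T   T   T   T   T   T   T   T   T   T   T   T
  6   T   T   F   F   T   T   T   T   T   T   T   T   T   T   T   T   T   T   T

7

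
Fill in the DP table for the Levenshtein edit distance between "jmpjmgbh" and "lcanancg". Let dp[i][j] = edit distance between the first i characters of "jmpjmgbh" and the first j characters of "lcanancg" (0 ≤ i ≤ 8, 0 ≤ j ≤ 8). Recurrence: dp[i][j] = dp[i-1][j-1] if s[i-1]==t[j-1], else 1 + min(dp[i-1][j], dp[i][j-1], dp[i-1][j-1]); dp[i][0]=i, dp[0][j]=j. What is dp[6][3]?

6

   ''  l  c  a  n  a  n  c  g
''  0  1  2  3  4  5  6  7  8
 j  1  1  2  3  4  5  6  7  8
 m  2  2  2  3  4  5  6  7  8
 p  3  3  3  3  4  5  6  7  8
 j  4  4  4  4  4  5  6  7  8
 m  5  5  5  5  5  5  6  7  8
 g  6  6  6  6  6  6  6  7  7
 b  7  7  7  7  7  7  7  7  8
 h  8  8  8  8  8  8  8  8  8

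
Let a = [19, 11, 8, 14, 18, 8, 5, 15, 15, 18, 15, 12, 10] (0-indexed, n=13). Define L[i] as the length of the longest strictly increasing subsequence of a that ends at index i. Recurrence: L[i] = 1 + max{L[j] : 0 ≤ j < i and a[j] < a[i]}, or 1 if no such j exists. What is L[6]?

1

   i    0    1    2    3    4    5    6    7    8    9   10   11   12
a[i]   19   11    8   14   18    8    5   15   15   18   15   12   10
L[i]    1    1    1    2    3    1    1    3    3    4    3    2    2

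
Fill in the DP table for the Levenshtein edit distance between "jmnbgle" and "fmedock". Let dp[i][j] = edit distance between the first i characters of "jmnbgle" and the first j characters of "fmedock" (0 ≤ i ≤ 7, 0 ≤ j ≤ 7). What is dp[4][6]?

5

   ''  f  m  e  d  o  c  k
''  0  1  2  3  4  5  6  7
 j  1  1  2  3  4  5  6  7
 m  2  2  1  2  3  4  5  6
 n  3  3  2  2  3  4  5  6
 b  4  4  3  3  3  4  5  6
 g  5  5  4  4  4  4  5  6
 l  6  6  5  5  5  5  5  6
 e  7  7  6  5  6  6  6  6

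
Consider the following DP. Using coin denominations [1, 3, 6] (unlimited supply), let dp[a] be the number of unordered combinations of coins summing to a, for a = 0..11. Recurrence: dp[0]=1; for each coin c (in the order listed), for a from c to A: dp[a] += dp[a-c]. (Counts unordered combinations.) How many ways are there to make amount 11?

after  coin     0     1     2     3     4     5     6     7     8     9    10    11
          1     1     1     1     1     1     1     1     1     1     1     1     1
          3     1     1     1     2     2     2     3     3     3     4     4     4
          6     1     1     1     2     2     2     4     4     4     6     6     6

6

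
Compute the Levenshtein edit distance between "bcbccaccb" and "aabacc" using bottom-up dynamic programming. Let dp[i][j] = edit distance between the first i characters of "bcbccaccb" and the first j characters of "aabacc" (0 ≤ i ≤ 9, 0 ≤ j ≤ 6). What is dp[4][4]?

3

   ''  a  a  b  a  c  c
''  0  1  2  3  4  5  6
 b  1  1  2  2  3  4  5
 c  2  2  2  3  3  3  4
 b  3  3  3  2  3  4  4
 c  4  4  4  3  3  3  4
 c  5  5  5  4  4  3  3
 a  6  5  5  5  4  4  4
 c  7  6  6  6  5  4  4
 c  8  7  7  7  6  5  4
 b  9  8  8  7  7  6  5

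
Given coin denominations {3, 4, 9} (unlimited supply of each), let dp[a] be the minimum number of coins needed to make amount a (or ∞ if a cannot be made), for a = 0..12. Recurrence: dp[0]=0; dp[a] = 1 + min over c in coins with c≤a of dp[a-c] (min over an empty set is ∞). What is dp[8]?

 a  0  1  2  3  4  5  6  7  8  9 10 11 12
dp  0  -  -  1  1  -  2  2  2  1  3  3  2
(- denotes ∞ / unreachable)

2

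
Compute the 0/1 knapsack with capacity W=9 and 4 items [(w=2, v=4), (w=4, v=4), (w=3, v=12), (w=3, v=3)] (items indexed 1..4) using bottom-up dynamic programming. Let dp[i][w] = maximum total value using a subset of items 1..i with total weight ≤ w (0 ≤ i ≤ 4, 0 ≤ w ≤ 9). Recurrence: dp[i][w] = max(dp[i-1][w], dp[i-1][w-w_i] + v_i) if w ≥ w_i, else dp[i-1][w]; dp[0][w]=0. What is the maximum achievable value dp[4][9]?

20

i\w   0   1   2   3   4   5   6   7   8   9
  0   0   0   0   0   0   0   0   0   0   0
  1   0   0   4   4   4   4   4   4   4   4
  2   0   0   4   4   4   4   8   8   8   8
  3   0   0   4  12  12  16  16  16  16  20
  4   0   0   4  12  12  16  16  16  19  20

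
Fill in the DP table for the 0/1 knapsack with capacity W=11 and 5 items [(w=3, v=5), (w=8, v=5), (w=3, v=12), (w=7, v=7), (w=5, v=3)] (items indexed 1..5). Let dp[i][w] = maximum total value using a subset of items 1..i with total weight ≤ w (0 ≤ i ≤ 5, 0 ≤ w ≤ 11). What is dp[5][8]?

17

i\w   0   1   2   3   4   5   6   7   8   9  10  11
  0   0   0   0   0   0   0   0   0   0   0   0   0
  1   0   0   0   5   5   5   5   5   5   5   5   5
  2   0   0   0   5   5   5   5   5   5   5   5  10
  3   0   0   0  12  12  12  17  17  17  17  17  17
  4   0   0   0  12  12  12  17  17  17  17  19  19
  5   0   0   0  12  12  12  17  17  17  17  19  20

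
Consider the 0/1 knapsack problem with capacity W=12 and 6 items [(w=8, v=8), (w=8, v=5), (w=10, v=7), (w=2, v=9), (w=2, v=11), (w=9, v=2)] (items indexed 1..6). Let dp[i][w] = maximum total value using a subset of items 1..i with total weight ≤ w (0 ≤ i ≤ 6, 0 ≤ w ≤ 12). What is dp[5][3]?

i\w   0   1   2   3   4   5   6   7   8   9  10  11  12
  0   0   0   0   0   0   0   0   0   0   0   0   0   0
  1   0   0   0   0   0   0   0   0   8   8   8   8   8
  2   0   0   0   0   0   0   0   0   8   8   8   8   8
  3   0   0   0   0   0   0   0   0   8   8   8   8   8
  4   0   0   9   9   9   9   9   9   9   9  17  17  17
  5   0   0  11  11  20  20  20  20  20  20  20  20  28
  6   0   0  11  11  20  20  20  20  20  20  20  20  28

11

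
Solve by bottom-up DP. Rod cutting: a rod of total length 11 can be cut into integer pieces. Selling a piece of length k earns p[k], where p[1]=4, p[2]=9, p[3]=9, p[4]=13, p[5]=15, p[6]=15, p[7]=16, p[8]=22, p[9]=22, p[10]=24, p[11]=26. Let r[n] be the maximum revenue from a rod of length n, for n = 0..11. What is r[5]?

22

   n    0    1    2    3    4    5    6    7    8    9   10   11
r[n]    0    4    9   13   18   22   27   31   36   40   45   49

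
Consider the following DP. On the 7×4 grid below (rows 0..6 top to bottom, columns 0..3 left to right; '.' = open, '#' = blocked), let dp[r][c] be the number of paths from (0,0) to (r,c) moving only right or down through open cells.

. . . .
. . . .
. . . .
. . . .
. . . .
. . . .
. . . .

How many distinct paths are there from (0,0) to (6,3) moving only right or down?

84

r\c   0   1   2   3
  0   1   1   1   1
  1   1   2   3   4
  2   1   3   6  10
  3   1   4  10  20
  4   1   5  15  35
  5   1   6  21  56
  6   1   7  28  84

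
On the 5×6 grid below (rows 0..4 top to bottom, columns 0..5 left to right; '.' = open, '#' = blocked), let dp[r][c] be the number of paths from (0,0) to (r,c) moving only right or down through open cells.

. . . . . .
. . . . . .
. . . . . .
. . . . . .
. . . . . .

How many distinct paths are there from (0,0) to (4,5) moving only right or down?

r\c   0   1   2   3   4   5
  0   1   1   1   1   1   1
  1   1   2   3   4   5   6
  2   1   3   6  10  15  21
  3   1   4  10  20  35  56
  4   1   5  15  35  70 126

126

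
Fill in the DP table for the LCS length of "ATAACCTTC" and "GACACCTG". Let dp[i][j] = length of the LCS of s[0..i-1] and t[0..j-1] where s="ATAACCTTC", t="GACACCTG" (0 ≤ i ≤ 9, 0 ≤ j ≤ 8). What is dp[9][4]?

2

   ''  G  A  C  A  C  C  T  G
''  0  0  0  0  0  0  0  0  0
 A  0  0  1  1  1  1  1  1  1
 T  0  0  1  1  1  1  1  2  2
 A  0  0  1  1  2  2  2  2  2
 A  0  0  1  1  2  2  2  2  2
 C  0  0  1  2  2  3  3  3  3
 C  0  0  1  2  2  3  4  4  4
 T  0  0  1  2  2  3  4  5  5
 T  0  0  1  2  2  3  4  5  5
 C  0  0  1  2  2  3  4  5  5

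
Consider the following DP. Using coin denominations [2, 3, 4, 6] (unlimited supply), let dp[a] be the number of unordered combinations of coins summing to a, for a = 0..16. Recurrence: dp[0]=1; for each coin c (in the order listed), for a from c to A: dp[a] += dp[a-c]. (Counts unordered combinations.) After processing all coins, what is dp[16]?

after  coin     0     1     2     3     4     5     6     7     8     9    10    11    12    13    14    15    16
          2     1     0     1     0     1     0     1     0     1     0     1     0     1     0     1     0     1
          3     1     0     1     1     1     1     2     1     2     2     2     2     3     2     3     3     3
          4     1     0     1     1     2     1     3     2     4     3     5     4     7     5     8     7    10
          6     1     0     1     1     2     1     4     2     5     4     7     5    11     7    13    11    17

17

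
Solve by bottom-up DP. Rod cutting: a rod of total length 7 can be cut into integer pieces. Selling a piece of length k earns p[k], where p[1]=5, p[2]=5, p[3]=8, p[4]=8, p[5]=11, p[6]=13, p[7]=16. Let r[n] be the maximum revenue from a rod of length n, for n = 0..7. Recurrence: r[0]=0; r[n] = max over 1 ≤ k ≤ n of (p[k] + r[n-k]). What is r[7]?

   n    0    1    2    3    4    5    6    7
r[n]    0    5   10   15   20   25   30   35

35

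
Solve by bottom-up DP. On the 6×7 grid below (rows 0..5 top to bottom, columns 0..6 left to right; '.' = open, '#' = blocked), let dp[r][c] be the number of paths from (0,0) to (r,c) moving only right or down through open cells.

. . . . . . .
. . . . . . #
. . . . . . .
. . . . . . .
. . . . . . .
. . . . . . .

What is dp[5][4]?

r\c   0   1   2   3   4   5   6
  0   1   1   1   1   1   1   1
  1   1   2   3   4   5   6   0
  2   1   3   6  10  15  21  21
  3   1   4  10  20  35  56  77
  4   1   5  15  35  70 126 203
  5   1   6  21  56 126 252 455

126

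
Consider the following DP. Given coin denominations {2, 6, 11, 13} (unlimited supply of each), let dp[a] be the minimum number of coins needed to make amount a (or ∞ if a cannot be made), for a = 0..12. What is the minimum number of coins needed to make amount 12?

 a  0  1  2  3  4  5  6  7  8  9 10 11 12
dp  0  -  1  -  2  -  1  -  2  -  3  1  2
(- denotes ∞ / unreachable)

2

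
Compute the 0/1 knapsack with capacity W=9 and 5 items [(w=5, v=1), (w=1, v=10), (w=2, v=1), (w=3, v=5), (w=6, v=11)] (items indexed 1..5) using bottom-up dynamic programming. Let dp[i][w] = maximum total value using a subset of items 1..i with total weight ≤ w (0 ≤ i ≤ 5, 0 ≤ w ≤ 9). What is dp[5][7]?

21

i\w   0   1   2   3   4   5   6   7   8   9
  0   0   0   0   0   0   0   0   0   0   0
  1   0   0   0   0   0   1   1   1   1   1
  2   0  10  10  10  10  10  11  11  11  11
  3   0  10  10  11  11  11  11  11  12  12
  4   0  10  10  11  15  15  16  16  16  16
  5   0  10  10  11  15  15  16  21  21  22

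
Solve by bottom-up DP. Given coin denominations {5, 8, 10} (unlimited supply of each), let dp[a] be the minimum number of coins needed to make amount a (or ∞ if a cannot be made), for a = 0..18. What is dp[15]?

2

 a  0  1  2  3  4  5  6  7  8  9 10 11 12 13 14 15 16 17 18
dp  0  -  -  -  -  1  -  -  1  -  1  -  -  2  -  2  2  -  2
(- denotes ∞ / unreachable)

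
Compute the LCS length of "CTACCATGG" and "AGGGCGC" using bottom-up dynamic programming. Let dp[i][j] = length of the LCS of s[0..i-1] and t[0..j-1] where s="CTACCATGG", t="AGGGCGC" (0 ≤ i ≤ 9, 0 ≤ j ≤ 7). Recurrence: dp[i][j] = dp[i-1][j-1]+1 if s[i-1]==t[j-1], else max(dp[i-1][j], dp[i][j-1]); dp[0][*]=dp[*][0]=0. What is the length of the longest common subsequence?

   ''  A  G  G  G  C  G  C
''  0  0  0  0  0  0  0  0
 C  0  0  0  0  0  1  1  1
 T  0  0  0  0  0  1  1  1
 A  0  1  1  1  1  1  1  1
 C  0  1  1  1  1  2  2  2
 C  0  1  1  1  1  2  2  3
 A  0  1  1  1  1  2  2  3
 T  0  1  1  1  1  2  2  3
 G  0  1  2  2  2  2  3  3
 G  0  1  2  3  3  3  3  3

3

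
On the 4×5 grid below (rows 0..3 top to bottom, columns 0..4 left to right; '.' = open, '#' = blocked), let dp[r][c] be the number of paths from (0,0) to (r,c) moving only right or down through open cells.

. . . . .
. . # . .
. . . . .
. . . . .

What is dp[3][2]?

r\c   0   1   2   3   4
  0   1   1   1   1   1
  1   1   2   0   1   2
  2   1   3   3   4   6
  3   1   4   7  11  17

7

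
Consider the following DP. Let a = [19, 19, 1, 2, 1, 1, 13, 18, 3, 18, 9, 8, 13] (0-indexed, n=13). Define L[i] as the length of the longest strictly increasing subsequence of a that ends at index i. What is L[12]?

   i    0    1    2    3    4    5    6    7    8    9   10   11   12
a[i]   19   19    1    2    1    1   13   18    3   18    9    8   13
L[i]    1    1    1    2    1    1    3    4    3    4    4    4    5

5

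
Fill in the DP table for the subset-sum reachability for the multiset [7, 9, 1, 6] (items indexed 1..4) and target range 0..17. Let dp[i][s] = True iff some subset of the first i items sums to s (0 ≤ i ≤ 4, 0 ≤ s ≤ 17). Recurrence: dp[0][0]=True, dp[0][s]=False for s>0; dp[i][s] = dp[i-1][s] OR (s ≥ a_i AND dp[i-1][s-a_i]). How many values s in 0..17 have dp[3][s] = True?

8

i\s   0   1   2   3   4   5   6   7   8   9  10  11  12  13  14  15  16  17
  0   T   F   F   F   F   F   F   F   F   F   F   F   F   F   F   F   F   F
  1   T   F   F   F   F   F   F   T   F   F   F   F   F   F   F   F   F   F
  2   T   F   F   F   F   F   F   T   F   T   F   F   F   F   F   F   T   F
  3   T   T   F   F   F   F   F   T   T   T   T   F   F   F   F   F   T   T
  4   T   T   F   F   F   F   T   T   T   T   T   F   F   T   T   T   T   T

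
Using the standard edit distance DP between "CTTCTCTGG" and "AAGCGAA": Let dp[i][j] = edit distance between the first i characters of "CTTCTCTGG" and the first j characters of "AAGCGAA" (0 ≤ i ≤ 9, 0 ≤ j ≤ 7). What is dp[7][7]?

6

   ''  A  A  G  C  G  A  A
''  0  1  2  3  4  5  6  7
 C  1  1  2  3  3  4  5  6
 T  2  2  2  3  4  4  5  6
 T  3  3  3  3  4  5  5  6
 C  4  4  4  4  3  4  5  6
 T  5  5  5  5  4  4  5  6
 C  6  6  6  6  5  5  5  6
 T  7  7  7  7  6  6  6  6
 G  8  8  8  7  7  6  7  7
 G  9  9  9  8  8  7  7  8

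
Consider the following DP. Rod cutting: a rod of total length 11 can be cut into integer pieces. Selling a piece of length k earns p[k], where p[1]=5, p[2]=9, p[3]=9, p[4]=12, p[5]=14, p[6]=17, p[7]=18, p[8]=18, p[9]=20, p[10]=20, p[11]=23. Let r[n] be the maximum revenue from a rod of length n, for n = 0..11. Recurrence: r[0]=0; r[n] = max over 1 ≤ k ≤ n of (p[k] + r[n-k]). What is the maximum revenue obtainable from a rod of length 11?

55

   n    0    1    2    3    4    5    6    7    8    9   10   11
r[n]    0    5   10   15   20   25   30   35   40   45   50   55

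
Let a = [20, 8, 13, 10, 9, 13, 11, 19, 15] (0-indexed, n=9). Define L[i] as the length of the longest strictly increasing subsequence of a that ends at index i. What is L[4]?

   i    0    1    2    3    4    5    6    7    8
a[i]   20    8   13   10    9   13   11   19   15
L[i]    1    1    2    2    2    3    3    4    4

2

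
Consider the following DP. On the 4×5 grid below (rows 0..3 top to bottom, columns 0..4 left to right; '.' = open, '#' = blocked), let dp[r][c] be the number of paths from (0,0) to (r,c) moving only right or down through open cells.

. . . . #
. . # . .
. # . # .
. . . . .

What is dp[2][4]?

1

r\c   0   1   2   3   4
  0   1   1   1   1   0
  1   1   2   0   1   1
  2   1   0   0   0   1
  3   1   1   1   1   2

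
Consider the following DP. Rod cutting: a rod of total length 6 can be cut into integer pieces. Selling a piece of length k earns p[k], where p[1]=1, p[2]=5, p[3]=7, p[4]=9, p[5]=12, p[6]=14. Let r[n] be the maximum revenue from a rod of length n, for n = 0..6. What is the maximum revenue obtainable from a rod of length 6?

15

   n    0    1    2    3    4    5    6
r[n]    0    1    5    7   10   12   15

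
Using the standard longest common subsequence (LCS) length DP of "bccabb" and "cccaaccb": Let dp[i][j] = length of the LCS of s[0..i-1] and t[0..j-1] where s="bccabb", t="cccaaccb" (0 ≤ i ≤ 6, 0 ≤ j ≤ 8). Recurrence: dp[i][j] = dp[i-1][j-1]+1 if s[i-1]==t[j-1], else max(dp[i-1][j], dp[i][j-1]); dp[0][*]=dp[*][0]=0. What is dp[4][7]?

   ''  c  c  c  a  a  c  c  b
''  0  0  0  0  0  0  0  0  0
 b  0  0  0  0  0  0  0  0  1
 c  0  1  1  1  1  1  1  1  1
 c  0  1  2  2  2  2  2  2  2
 a  0  1  2  2  3  3  3  3  3
 b  0  1  2  2  3  3  3  3  4
 b  0  1  2  2  3  3  3  3  4

3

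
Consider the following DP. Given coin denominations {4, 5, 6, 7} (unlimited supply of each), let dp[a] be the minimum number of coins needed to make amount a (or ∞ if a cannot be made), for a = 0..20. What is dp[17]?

 a  0  1  2  3  4  5  6  7  8  9 10 11 12 13 14 15 16 17 18 19 20
dp  0  -  -  -  1  1  1  1  2  2  2  2  2  2  2  3  3  3  3  3  3
(- denotes ∞ / unreachable)

3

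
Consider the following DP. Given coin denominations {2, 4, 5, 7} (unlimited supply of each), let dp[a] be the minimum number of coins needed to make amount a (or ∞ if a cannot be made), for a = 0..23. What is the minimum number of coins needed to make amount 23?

 a  0  1  2  3  4  5  6  7  8  9 10 11 12 13 14 15 16 17 18 19 20 21 22 23
dp  0  -  1  -  1  1  2  1  2  2  2  2  2  3  2  3  3  3  3  3  4  3  4  4
(- denotes ∞ / unreachable)

4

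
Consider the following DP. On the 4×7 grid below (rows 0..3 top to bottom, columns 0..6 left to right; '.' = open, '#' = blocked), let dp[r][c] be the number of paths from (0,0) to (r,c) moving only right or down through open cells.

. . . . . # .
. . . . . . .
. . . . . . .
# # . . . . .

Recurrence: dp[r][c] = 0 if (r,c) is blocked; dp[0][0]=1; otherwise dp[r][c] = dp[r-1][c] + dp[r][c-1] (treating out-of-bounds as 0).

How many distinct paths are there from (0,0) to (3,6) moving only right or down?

r\c   0   1   2   3   4   5   6
  0   1   1   1   1   1   0   0
  1   1   2   3   4   5   5   5
  2   1   3   6  10  15  20  25
  3   0   0   6  16  31  51  76

76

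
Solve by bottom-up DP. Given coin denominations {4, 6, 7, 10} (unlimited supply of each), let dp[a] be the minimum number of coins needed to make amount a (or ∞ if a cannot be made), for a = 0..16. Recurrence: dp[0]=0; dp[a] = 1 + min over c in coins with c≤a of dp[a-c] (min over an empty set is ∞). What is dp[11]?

 a  0  1  2  3  4  5  6  7  8  9 10 11 12 13 14 15 16
dp  0  -  -  -  1  -  1  1  2  -  1  2  2  2  2  3  2
(- denotes ∞ / unreachable)

2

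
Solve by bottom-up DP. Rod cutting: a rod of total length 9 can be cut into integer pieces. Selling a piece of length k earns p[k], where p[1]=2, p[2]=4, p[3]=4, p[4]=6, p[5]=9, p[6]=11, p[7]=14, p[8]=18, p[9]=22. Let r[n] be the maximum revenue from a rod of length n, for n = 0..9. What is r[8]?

   n    0    1    2    3    4    5    6    7    8    9
r[n]    0    2    4    6    8   10   12   14   18   22

18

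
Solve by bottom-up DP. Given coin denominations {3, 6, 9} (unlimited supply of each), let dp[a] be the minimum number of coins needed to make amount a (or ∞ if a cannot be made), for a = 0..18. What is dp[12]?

2

 a  0  1  2  3  4  5  6  7  8  9 10 11 12 13 14 15 16 17 18
dp  0  -  -  1  -  -  1  -  -  1  -  -  2  -  -  2  -  -  2
(- denotes ∞ / unreachable)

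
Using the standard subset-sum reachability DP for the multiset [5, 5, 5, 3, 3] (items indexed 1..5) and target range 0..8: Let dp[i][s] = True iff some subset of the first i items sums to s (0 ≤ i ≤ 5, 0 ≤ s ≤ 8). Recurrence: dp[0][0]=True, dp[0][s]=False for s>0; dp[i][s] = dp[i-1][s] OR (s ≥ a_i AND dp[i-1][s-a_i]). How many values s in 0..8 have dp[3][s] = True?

2

i\s   0   1   2   3   4   5   6   7   8
  0   T   F   F   F   F   F   F   F   F
  1   T   F   F   F   F   T   F   F   F
  2   T   F   F   F   F   T   F   F   F
  3   T   F   F   F   F   T   F   F   F
  4   T   F   F   T   F   T   F   F   T
  5   T   F   F   T   F   T   T   F   T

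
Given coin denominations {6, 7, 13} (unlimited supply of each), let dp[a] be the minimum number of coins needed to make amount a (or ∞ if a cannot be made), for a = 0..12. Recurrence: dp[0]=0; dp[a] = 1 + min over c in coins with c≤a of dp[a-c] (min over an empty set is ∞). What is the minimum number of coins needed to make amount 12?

 a  0  1  2  3  4  5  6  7  8  9 10 11 12
dp  0  -  -  -  -  -  1  1  -  -  -  -  2
(- denotes ∞ / unreachable)

2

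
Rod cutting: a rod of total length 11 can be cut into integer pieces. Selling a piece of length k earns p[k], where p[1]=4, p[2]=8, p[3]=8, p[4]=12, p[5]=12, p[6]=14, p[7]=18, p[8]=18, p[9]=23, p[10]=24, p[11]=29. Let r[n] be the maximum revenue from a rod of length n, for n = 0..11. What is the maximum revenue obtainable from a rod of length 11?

   n    0    1    2    3    4    5    6    7    8    9   10   11
r[n]    0    4    8   12   16   20   24   28   32   36   40   44

44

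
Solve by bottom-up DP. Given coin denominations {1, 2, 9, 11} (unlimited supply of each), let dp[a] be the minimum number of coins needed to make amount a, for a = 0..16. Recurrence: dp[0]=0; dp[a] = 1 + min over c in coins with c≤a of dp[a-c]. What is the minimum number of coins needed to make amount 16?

4

 a  0  1  2  3  4  5  6  7  8  9 10 11 12 13 14 15 16
dp  0  1  1  2  2  3  3  4  4  1  2  1  2  2  3  3  4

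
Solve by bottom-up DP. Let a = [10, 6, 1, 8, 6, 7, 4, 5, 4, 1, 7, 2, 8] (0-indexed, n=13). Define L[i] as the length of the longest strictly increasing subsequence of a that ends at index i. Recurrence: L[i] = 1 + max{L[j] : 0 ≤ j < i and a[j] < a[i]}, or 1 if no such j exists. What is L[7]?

   i    0    1    2    3    4    5    6    7    8    9   10   11   12
a[i]   10    6    1    8    6    7    4    5    4    1    7    2    8
L[i]    1    1    1    2    2    3    2    3    2    1    4    2    5

3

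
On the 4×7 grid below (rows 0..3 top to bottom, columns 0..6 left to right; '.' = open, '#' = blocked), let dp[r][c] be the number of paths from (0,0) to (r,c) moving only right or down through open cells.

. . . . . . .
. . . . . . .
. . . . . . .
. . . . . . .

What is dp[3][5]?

r\c   0   1   2   3   4   5   6
  0   1   1   1   1   1   1   1
  1   1   2   3   4   5   6   7
  2   1   3   6  10  15  21  28
  3   1   4  10  20  35  56  84

56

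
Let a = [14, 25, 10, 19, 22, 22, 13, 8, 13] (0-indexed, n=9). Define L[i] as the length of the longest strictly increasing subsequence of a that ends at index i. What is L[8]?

2

   i    0    1    2    3    4    5    6    7    8
a[i]   14   25   10   19   22   22   13    8   13
L[i]    1    2    1    2    3    3    2    1    2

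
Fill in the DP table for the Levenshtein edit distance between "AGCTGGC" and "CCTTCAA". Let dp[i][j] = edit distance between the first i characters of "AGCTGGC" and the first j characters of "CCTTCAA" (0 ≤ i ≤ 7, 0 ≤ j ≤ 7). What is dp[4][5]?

4

   ''  C  C  T  T  C  A  A
''  0  1  2  3  4  5  6  7
 A  1  1  2  3  4  5  5  6
 G  2  2  2  3  4  5  6  6
 C  3  2  2  3  4  4  5  6
 T  4  3  3  2  3  4  5  6
 G  5  4  4  3  3  4  5  6
 G  6  5  5  4  4  4  5  6
 C  7  6  5  5  5  4  5  6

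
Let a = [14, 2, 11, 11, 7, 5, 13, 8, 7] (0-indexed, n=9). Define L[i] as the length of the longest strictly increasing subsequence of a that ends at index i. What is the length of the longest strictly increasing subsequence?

3

   i    0    1    2    3    4    5    6    7    8
a[i]   14    2   11   11    7    5   13    8    7
L[i]    1    1    2    2    2    2    3    3    3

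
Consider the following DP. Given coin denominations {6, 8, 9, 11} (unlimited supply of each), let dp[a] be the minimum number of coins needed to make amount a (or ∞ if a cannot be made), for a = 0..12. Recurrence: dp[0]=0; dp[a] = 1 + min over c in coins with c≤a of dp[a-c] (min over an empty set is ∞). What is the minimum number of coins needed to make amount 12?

2

 a  0  1  2  3  4  5  6  7  8  9 10 11 12
dp  0  -  -  -  -  -  1  -  1  1  -  1  2
(- denotes ∞ / unreachable)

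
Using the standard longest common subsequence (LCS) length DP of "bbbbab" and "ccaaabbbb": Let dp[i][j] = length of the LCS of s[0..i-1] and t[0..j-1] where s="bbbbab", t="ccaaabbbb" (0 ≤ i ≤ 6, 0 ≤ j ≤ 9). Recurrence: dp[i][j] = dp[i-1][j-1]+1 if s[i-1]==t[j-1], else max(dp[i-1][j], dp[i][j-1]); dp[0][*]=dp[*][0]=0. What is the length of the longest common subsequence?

4

   ''  c  c  a  a  a  b  b  b  b
''  0  0  0  0  0  0  0  0  0  0
 b  0  0  0  0  0  0  1  1  1  1
 b  0  0  0  0  0  0  1  2  2  2
 b  0  0  0  0  0  0  1  2  3  3
 b  0  0  0  0  0  0  1  2  3  4
 a  0  0  0  1  1  1  1  2  3  4
 b  0  0  0  1  1  1  2  2  3  4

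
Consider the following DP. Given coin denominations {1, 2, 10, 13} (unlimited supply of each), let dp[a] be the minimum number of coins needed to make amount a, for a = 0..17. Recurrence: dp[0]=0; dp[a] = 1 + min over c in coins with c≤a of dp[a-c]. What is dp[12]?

 a  0  1  2  3  4  5  6  7  8  9 10 11 12 13 14 15 16 17
dp  0  1  1  2  2  3  3  4  4  5  1  2  2  1  2  2  3  3

2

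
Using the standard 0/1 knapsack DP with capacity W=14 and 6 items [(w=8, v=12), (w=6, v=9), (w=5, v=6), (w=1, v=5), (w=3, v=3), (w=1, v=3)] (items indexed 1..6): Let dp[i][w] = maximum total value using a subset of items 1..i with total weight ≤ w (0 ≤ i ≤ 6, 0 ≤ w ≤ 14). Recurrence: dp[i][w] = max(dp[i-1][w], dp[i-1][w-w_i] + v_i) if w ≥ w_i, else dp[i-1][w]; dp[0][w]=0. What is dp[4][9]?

i\w   0   1   2   3   4   5   6   7   8   9  10  11  12  13  14
  0   0   0   0   0   0   0   0   0   0   0   0   0   0   0   0
  1   0   0   0   0   0   0   0   0  12  12  12  12  12  12  12
  2   0   0   0   0   0   0   9   9  12  12  12  12  12  12  21
  3   0   0   0   0   0   6   9   9  12  12  12  15  15  18  21
  4   0   5   5   5   5   6  11  14  14  17  17  17  20  20  23
  5   0   5   5   5   8   8  11  14  14  17  17  17  20  20  23
  6   0   5   8   8   8  11  11  14  17  17  20  20  20  23  23

17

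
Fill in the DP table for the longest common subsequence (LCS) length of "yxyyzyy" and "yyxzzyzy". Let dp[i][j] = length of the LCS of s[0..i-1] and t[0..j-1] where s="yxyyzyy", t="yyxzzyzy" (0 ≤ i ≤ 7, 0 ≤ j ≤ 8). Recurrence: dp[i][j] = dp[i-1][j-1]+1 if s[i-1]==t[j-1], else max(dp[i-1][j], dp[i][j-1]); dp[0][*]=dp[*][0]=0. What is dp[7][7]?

4

   ''  y  y  x  z  z  y  z  y
''  0  0  0  0  0  0  0  0  0
 y  0  1  1  1  1  1  1  1  1
 x  0  1  1  2  2  2  2  2  2
 y  0  1  2  2  2  2  3  3  3
 y  0  1  2  2  2  2  3  3  4
 z  0  1  2  2  3  3  3  4  4
 y  0  1  2  2  3  3  4  4  5
 y  0  1  2  2  3  3  4  4  5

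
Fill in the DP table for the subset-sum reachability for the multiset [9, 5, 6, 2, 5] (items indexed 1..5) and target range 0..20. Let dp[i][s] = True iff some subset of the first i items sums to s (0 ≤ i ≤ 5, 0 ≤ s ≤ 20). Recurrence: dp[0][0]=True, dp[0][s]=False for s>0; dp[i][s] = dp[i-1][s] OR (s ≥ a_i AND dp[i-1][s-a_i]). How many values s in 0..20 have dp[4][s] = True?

i\s   0   1   2   3   4   5   6   7   8   9  10  11  12  13  14  15  16  17  18  19  20
  0   T   F   F   F   F   F   F   F   F   F   F   F   F   F   F   F   F   F   F   F   F
  1   T   F   F   F   F   F   F   F   F   T   F   F   F   F   F   F   F   F   F   F   F
  2   T   F   F   F   F   T   F   F   F   T   F   F   F   F   T   F   F   F   F   F   F
  3   T   F   F   F   F   T   T   F   F   T   F   T   F   F   T   T   F   F   F   F   T
  4   T   F   T   F   F   T   T   T   T   T   F   T   F   T   T   T   T   T   F   F   T
  5   T   F   T   F   F   T   T   T   T   T   T   T   T   T   T   T   T   T   T   T   T

14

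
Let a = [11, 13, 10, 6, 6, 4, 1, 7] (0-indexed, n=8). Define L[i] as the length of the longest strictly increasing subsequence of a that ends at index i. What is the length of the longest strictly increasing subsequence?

   i    0    1    2    3    4    5    6    7
a[i]   11   13   10    6    6    4    1    7
L[i]    1    2    1    1    1    1    1    2

2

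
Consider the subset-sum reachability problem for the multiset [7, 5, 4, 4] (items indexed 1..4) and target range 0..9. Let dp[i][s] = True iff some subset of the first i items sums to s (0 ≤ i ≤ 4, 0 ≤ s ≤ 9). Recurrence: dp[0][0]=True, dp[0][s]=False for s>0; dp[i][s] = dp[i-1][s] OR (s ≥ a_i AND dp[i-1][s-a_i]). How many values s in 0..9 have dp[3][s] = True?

i\s   0   1   2   3   4   5   6   7   8   9
  0   T   F   F   F   F   F   F   F   F   F
  1   T   F   F   F   F   F   F   T   F   F
  2   T   F   F   F   F   T   F   T   F   F
  3   T   F   F   F   T   T   F   T   F   T
  4   T   F   F   F   T   T   F   T   T   T

5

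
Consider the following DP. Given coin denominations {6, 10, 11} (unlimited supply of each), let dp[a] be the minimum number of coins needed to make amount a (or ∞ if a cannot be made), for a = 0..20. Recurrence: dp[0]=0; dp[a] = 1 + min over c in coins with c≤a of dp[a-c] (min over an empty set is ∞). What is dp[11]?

1

 a  0  1  2  3  4  5  6  7  8  9 10 11 12 13 14 15 16 17 18 19 20
dp  0  -  -  -  -  -  1  -  -  -  1  1  2  -  -  -  2  2  3  -  2
(- denotes ∞ / unreachable)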